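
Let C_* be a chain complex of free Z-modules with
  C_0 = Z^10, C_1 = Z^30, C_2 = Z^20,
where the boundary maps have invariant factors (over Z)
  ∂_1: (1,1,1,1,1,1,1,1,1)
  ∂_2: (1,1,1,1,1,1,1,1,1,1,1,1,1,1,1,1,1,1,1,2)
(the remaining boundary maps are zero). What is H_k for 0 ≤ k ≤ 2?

H_0: b_0 = 10 − 0 − 9 = 1; torsion from ∂_1 factors > 1: none. So H_0 = Z.
H_1: b_1 = 30 − 9 − 20 = 1; torsion from ∂_2 factors > 1: [2]. So H_1 = Z ⊕ Z/2Z.
H_2: b_2 = 20 − 20 − 0 = 0; torsion from ∂_3 factors > 1: none. So H_2 = 0.

H_0 = Z,  H_1 = Z ⊕ Z/2Z,  H_2 = 0.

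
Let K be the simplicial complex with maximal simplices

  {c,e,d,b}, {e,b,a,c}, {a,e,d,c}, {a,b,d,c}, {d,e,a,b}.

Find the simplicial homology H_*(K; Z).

Order the vertices as a < b < c < d < e. Listing each simplex with vertices in this order, K has dimension 3 with simplices:

  0-simplices (5): a, b, c, d, e
  1-simplices (10): ab, ac, ad, ae, bc, bd, be, cd, ce, de
  2-simplices (10): abc, abd, abe, acd, ace, ade, bcd, bce, bde, cde
  3-simplices (5): abcd, abce, abde, acde, bcde

giving chain groups C_0 ≅ Z^5, C_1 ≅ Z^10, C_2 ≅ Z^10, C_3 ≅ Z^5.

The boundary map ∂_1: C_1 → C_0 sends each edge [p,q] (with p < q) to q − p. For instance
  ∂ab = b − a.
The 5×10 boundary matrix has rank 4 and Smith normal form diag(1,1,1,1).

The boundary map ∂_2: C_2 → C_1 maps a triangle to the signed sum of its edges. For instance
  ∂abc = bc − ac + ab,
  ∂abd = bd − ad + ab.
The 10×10 boundary matrix has rank 6 and Smith normal form diag(1,1,1,1,1,1).

The boundary map ∂_3: C_3 → C_2 sends each 3-simplex σ to the alternating sum Σ_i (−1)^i (σ with its i-th vertex removed). For instance
  ∂abce = bce − ace + abe − abc,
  ∂abcd = bcd − acd + abd − abc.
The resulting 10×5 matrix has rank 4, and its Smith normal form has invariant factors (1,1,1,1).

Now H_k = ker ∂_k / im ∂_{k+1}, so:

  H_0: rank C_0 − rank ∂_1 = 5 − 4 = 1, and the invariant factors of ∂_1 are all 1, so H_0 = Z.
  H_1: rank ker ∂_1 − rank ∂_2 = (10 − 4) − 6 = 0, and the invariant factors of ∂_2 are all 1, so H_1 = 0.
  H_2: rank ker ∂_2 − rank ∂_3 = (10 − 6) − 4 = 0, and the invariant factors of ∂_3 are all 1, so H_2 = 0.
  H_3: rank ker ∂_3 − rank ∂_4 = (5 − 4) − 0 = 1, and there is no ∂_4, so H_3 = Z.

As a check, the Euler characteristic is 5 − 10 + 10 − 5 = 0, which agrees with 1 − 0 + 0 − 1 = 0.

H_0 = Z,  H_1 = 0,  H_2 = 0,  H_3 = Z.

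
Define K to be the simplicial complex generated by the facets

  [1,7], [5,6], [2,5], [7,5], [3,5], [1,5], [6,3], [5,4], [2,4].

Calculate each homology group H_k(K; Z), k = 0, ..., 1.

K has 7 vertices, 9 edges.
rank ∂_0 = 0, rank ∂_1 = 6 ⇒ b_0 = 7 − 0 − 6 = 1; all invariant factors of ∂_1 are 1 so no torsion. So H_0 ≅ Z.
rank ∂_1 = 6, rank ∂_2 = 0 ⇒ b_1 = 9 − 6 − 0 = 3. So H_1 ≅ Z^3.

H_0 ≅ Z,  H_1 ≅ Z^3.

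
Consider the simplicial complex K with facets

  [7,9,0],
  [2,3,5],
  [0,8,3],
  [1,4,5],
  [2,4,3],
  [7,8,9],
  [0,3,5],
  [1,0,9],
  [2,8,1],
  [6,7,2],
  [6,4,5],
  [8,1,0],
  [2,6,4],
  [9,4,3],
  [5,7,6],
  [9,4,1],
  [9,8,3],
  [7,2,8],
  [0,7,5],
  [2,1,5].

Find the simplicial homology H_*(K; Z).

H_0 ≅ Z,  H_1 ≅ Z ⊕ Z/2,  H_2 = 0.

K has 10 vertices, 30 edges, 20 triangles.
rank ∂_0 = 0, rank ∂_1 = 9 ⇒ b_0 = 10 − 0 − 9 = 1; all invariant factors of ∂_1 are 1 so no torsion. So H_0 ≅ Z.
rank ∂_1 = 9, rank ∂_2 = 20 ⇒ b_1 = 30 − 9 − 20 = 1; ∂_2 has invariant factor(s) [2] giving torsion. So H_1 ≅ Z ⊕ Z/2.
rank ∂_2 = 20, rank ∂_3 = 0 ⇒ b_2 = 20 − 20 − 0 = 0. So H_2 ≅ 0.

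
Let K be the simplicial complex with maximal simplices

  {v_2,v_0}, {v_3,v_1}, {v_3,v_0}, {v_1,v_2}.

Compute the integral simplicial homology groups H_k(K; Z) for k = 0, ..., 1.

We work with the vertex ordering v_0 < v_1 < v_2 < v_3. The simplices of K, each written with vertices in increasing order, are:

  0-simplices (4): [v_0], [v_1], [v_2], [v_3]
  1-simplices (4): [v_0,v_2], [v_0,v_3], [v_1,v_2], [v_1,v_3]

Hence C_0 ≅ Z^4, C_1 ≅ Z^4.

The boundary map ∂_1: C_1 → C_0 sends each edge [p,q] (with p < q) to q − p. For instance
  ∂[v_0,v_2] = [v_2] − [v_0].
This gives a 4×4 integer matrix of rank 3; reducing to Smith normal form yields diagonal entries (1,1,1).

Computing H_k = (kernel of ∂_k) / (image of ∂_{k+1}):

  H_0: rank C_0 − rank ∂_1 = 4 − 3 = 1, and the invariant factors of ∂_1 are all 1, so H_0 = Z.
  H_1: rank ker ∂_1 − rank ∂_2 = (4 − 3) − 0 = 1, and there is no ∂_2, so H_1 = Z.

As a check, the Euler characteristic is 4 − 4 = 0, which agrees with 1 − 1 = 0.

H_0 = Z,  H_1 = Z.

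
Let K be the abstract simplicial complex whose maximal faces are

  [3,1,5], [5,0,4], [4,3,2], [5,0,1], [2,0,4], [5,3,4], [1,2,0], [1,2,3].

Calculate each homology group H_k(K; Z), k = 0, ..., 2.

H_0 ≅ Z,  H_1 = 0,  H_2 ≅ Z.

Fix the vertex order 0 < 1 < 2 < 3 < 4 < 5 and write every simplex with vertices in increasing order. Then dim K = 2 and the simplices of K are:

  0-simplices (6): [0], [1], [2], [3], [4], [5]
  1-simplices (12): [0,1], [0,2], [0,4], [0,5], [1,2], [1,3], [1,5], [2,3], [2,4], [3,4], [3,5], [4,5]
  2-simplices (8): [0,1,2], [0,1,5], [0,2,4], [0,4,5], [1,2,3], [1,3,5], [2,3,4], [3,4,5]

Hence C_0 ≅ Z^6, C_1 ≅ Z^12, C_2 ≅ Z^8.

Boundary ∂_1: C_1 → C_0 maps an edge to its endpoints' difference, ∂[p,q] = q − p.
As a 6×12 matrix over Z this has rank 5, with invariant factors (1,1,1,1,1).

Boundary ∂_2: C_2 → C_1 acts by ∂[p,q,r] = [q,r] − [p,r] + [p,q]. For instance
  ∂[3,4,5] = [4,5] − [3,5] + [3,4],
  ∂[0,4,5] = [4,5] − [0,5] + [0,4].
The 12×8 boundary matrix has rank 7 and Smith normal form diag(1,1,1,1,1,1,1).

Reading off H_k = ker ∂_k / im ∂_{k+1}:

  H_0: rank C_0 − rank ∂_1 = 6 − 5 = 1, and the invariant factors of ∂_1 are all 1, so H_0 = Z.
  H_1: rank ker ∂_1 − rank ∂_2 = (12 − 5) − 7 = 0, and the invariant factors of ∂_2 are all 1, so H_1 = 0.
  H_2: rank ker ∂_2 − rank ∂_3 = (8 − 7) − 0 = 1, and there is no ∂_3, so H_2 = Z.

As a check, the Euler characteristic is 6 − 12 + 8 = 2, which agrees with 1 − 0 + 1 = 2.
(K is a triangulation of the 2-sphere S^2.)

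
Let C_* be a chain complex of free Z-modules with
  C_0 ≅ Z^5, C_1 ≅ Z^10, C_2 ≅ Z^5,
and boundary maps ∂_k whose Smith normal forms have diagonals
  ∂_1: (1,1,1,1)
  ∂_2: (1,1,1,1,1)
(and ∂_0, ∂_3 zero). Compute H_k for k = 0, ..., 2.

H_0: b_0 = 5 − 0 − 4 = 1; torsion from ∂_1 factors > 1: none. So H_0 = Z.
H_1: b_1 = 10 − 4 − 5 = 1; torsion from ∂_2 factors > 1: none. So H_1 = Z.
H_2: b_2 = 5 − 5 − 0 = 0; torsion from ∂_3 factors > 1: none. So H_2 = 0.

H_0 = Z,  H_1 = Z,  H_2 = 0.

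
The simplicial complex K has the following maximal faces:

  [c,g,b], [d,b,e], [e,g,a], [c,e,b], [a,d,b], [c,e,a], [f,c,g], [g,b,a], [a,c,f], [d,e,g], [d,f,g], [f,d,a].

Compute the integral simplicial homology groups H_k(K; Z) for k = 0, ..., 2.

Take the total order a < b < c < d < e < f < g on the vertex set. Then K (dimension 2) consists of the simplices:

  0-simplices (7): a, b, c, d, e, f, g
  1-simplices (18): ab, ac, ad, ae, af, ag, bc, bd, be, bg, ce, cf, cg, de, df, dg, eg, fg
  2-simplices (12): abd, abg, ace, acf, adf, aeg, bce, bcg, bde, cfg, deg, dfg

giving chain groups C_0 ≅ Z^7, C_1 ≅ Z^18, C_2 ≅ Z^12.

The boundary map ∂_1: C_1 → C_0 maps an edge to its endpoints' difference, ∂[p,q] = q − p. For instance
  ∂ag = g − a.
The 7×18 boundary matrix has rank 6 and Smith normal form diag(1,1,1,1,1,1).

Boundary ∂_2: C_2 → C_1 acts by ∂[p,q,r] = [q,r] − [p,r] + [p,q]. For instance
  ∂deg = eg − dg + de,
  ∂adf = df − af + ad.
As a 18×12 matrix over Z this has rank 12, with invariant factors (1,1,1,1,1,1,1,1,1,1,1,2).

Reading off H_k = ker ∂_k / im ∂_{k+1}:

  H_0: rank C_0 − rank ∂_1 = 7 − 6 = 1, and the invariant factors of ∂_1 are all 1, so H_0 = Z.
  H_1: rank ker ∂_1 − rank ∂_2 = (18 − 6) − 12 = 0, and ∂_2 has invariant factor 2 > 1, so H_1 = Z/2Z.
  H_2: rank ker ∂_2 − rank ∂_3 = (12 − 12) − 0 = 0, and there is no ∂_3, so H_2 = 0.

As a check, the Euler characteristic is 7 − 18 + 12 = 1, which agrees with 1 − 0 + 0 = 1.

H_0 = Z,  H_1 = Z/2Z,  H_2 = 0.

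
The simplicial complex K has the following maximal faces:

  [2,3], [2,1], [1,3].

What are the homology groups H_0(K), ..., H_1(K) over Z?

We work with the vertex ordering 1 < 2 < 3. The simplices of K, each written with vertices in increasing order, are:

  0-simplices (3): [1], [2], [3]
  1-simplices (3): [1,2], [1,3], [2,3]

so the chain groups are C_0 ≅ Z^3, C_1 ≅ Z^3.

The boundary map ∂_1: C_1 → C_0 sends each edge [p,q] (with p < q) to q − p. For instance
  ∂[1,2] = [2] − [1].
The 3×3 boundary matrix has rank 2 and Smith normal form diag(1,1).

Reading off H_k = ker ∂_k / im ∂_{k+1}:

  H_0: rank C_0 − rank ∂_1 = 3 − 2 = 1, and the invariant factors of ∂_1 are all 1, so H_0 ≅ Z.
  H_1: rank ker ∂_1 − rank ∂_2 = (3 − 2) − 0 = 1, and there is no ∂_2, so H_1 ≅ Z.

(K is a triangulation of the circle S^1.)

H_0 = Z,  H_1 = Z.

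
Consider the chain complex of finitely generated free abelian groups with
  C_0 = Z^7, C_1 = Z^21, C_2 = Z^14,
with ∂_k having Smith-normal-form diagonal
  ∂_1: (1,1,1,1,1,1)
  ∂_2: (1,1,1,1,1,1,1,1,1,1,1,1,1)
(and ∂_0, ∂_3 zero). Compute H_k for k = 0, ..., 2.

H_0: b_0 = 7 − 0 − 6 = 1; torsion from ∂_1 factors > 1: none. So H_0 = Z.
H_1: b_1 = 21 − 6 − 13 = 2; torsion from ∂_2 factors > 1: none. So H_1 = Z^2.
H_2: b_2 = 14 − 13 − 0 = 1; torsion from ∂_3 factors > 1: none. So H_2 = Z.

H_0 = Z,  H_1 = Z^2,  H_2 = Z.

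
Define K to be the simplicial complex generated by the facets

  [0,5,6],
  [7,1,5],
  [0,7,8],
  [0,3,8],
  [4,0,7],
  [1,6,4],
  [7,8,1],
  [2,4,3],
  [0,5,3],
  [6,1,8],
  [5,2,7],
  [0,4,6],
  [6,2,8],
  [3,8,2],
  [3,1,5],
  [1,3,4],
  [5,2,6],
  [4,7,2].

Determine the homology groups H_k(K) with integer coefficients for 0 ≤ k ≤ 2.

H_0 ≅ Z,  H_1 ≅ Z^2,  H_2 ≅ Z.

We work with the vertex ordering 0 < 1 < 2 < 3 < 4 < 5 < 6 < 7 < 8. The simplices of K, each written with vertices in increasing order, are:

  0-simplices (9): [0], [1], [2], [3], [4], [5], [6], [7], [8]
  1-simplices (27): (27 of them)
  2-simplices (18): [0,3,5], [0,3,8], [0,4,6], [0,4,7], [0,5,6], [0,7,8], [1,3,4], [1,3,5], [1,4,6], [1,5,7], [1,6,8], [1,7,8], [2,3,4], [2,3,8], [2,4,7], [2,5,6], [2,5,7], [2,6,8]

Hence C_0 ≅ Z^9, C_1 ≅ Z^27, C_2 ≅ Z^18.

Boundary ∂_1: C_1 → C_0 is given by ∂[p,q] = [q] − [p]. For instance
  ∂[1,5] = [5] − [1].
As a 9×27 matrix over Z this has rank 8, with invariant factors (1,1,1,1,1,1,1,1).

Boundary ∂_2: C_2 → C_1 sends each 2-simplex [p,q,r] to [q,r] − [p,r] + [p,q]. For instance
  ∂[1,6,8] = [6,8] − [1,8] + [1,6],
  ∂[1,3,5] = [3,5] − [1,5] + [1,3].
As a 27×18 matrix over Z this has rank 17, with invariant factors (1,1,1,1,1,1,1,1,1,1,1,1,1,1,1,1,1).

Computing H_k = (kernel of ∂_k) / (image of ∂_{k+1}):

  H_0: rank C_0 − rank ∂_1 = 9 − 8 = 1, and the invariant factors of ∂_1 are all 1, so H_0 ≅ Z.
  H_1: rank ker ∂_1 − rank ∂_2 = (27 − 8) − 17 = 2, and the invariant factors of ∂_2 are all 1, so H_1 ≅ Z^2.
  H_2: rank ker ∂_2 − rank ∂_3 = (18 − 17) − 0 = 1, and there is no ∂_3, so H_2 ≅ Z.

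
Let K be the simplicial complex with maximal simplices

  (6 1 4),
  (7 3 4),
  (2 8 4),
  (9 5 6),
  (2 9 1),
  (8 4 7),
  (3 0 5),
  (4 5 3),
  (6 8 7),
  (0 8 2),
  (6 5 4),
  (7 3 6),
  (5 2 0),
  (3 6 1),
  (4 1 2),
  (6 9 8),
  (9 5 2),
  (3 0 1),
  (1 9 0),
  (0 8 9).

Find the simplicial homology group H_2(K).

H_2 = 0.

We work with the vertex ordering 0 < 1 < 2 < 3 < 4 < 5 < 6 < 7 < 8 < 9. The simplices of K, each written with vertices in increasing order, are:

  0-simplices (10): [0], [1], [2], [3], [4], [5], [6], [7], [8], [9]
  1-simplices (30): (30 of them)
  2-simplices (20): (20 of them)

giving chain groups C_0 ≅ Z^10, C_1 ≅ Z^30, C_2 ≅ Z^20.

The boundary map ∂_1: C_1 → C_0 maps an edge to its endpoints' difference, ∂[p,q] = q − p. For instance
  ∂[6,7] = [7] − [6].
As a 10×30 matrix over Z this has rank 9, with invariant factors (1,1,1,1,1,1,1,1,1).

∂_2: C_2 → C_1 acts by ∂[p,q,r] = [q,r] − [p,r] + [p,q]. For instance
  ∂[4,7,8] = [7,8] − [4,8] + [4,7],
  ∂[3,4,5] = [4,5] − [3,5] + [3,4].
The 30×20 boundary matrix has rank 20 and Smith normal form diag(1,1,1,1,1,1,1,1,1,1,1,1,1,1,1,1,1,1,1,2).

Now H_k = ker ∂_k / im ∂_{k+1}, so:

  H_2: rank ker ∂_2 − rank ∂_3 = (20 − 20) − 0 = 0, and there is no ∂_3, so H_2 = 0.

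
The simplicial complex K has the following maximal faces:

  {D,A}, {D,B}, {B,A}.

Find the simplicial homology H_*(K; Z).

H_0 = Z,  H_1 = Z.

We work with the vertex ordering A < B < D. The simplices of K, each written with vertices in increasing order, are:

  0-simplices (3): A, B, D
  1-simplices (3): AB, AD, BD

so the chain groups are C_0 ≅ Z^3, C_1 ≅ Z^3.

Boundary ∂_1: C_1 → C_0 sends each edge [p,q] (with p < q) to q − p. For instance
  ∂AB = B − A.
The resulting 3×3 matrix has rank 2, and its Smith normal form has invariant factors (1,1).

From H_k ≅ ker(∂_k) / im(∂_{k+1}) we obtain:

  H_0: rank C_0 − rank ∂_1 = 3 − 2 = 1, and the invariant factors of ∂_1 are all 1, so H_0 ≅ Z.
  H_1: rank ker ∂_1 − rank ∂_2 = (3 − 2) − 0 = 1, and there is no ∂_2, so H_1 ≅ Z.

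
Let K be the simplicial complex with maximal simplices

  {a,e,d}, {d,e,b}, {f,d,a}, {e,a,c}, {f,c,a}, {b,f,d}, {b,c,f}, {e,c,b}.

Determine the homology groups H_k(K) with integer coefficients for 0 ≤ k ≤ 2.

Fix the vertex order a < b < c < d < e < f and write every simplex with vertices in increasing order. Then dim K = 2 and the simplices of K are:

  0-simplices (6): a, b, c, d, e, f
  1-simplices (12): ac, ad, ae, af, bc, bd, be, bf, ce, cf, de, df
  2-simplices (8): ace, acf, ade, adf, bce, bcf, bde, bdf

Hence C_0 ≅ Z^6, C_1 ≅ Z^12, C_2 ≅ Z^8.

∂_1: C_1 → C_0 sends each edge [p,q] (with p < q) to q − p. For instance
  ∂cf = f − c.
This gives a 6×12 integer matrix of rank 5; reducing to Smith normal form yields diagonal entries (1,1,1,1,1).

Boundary ∂_2: C_2 → C_1 maps a triangle to the signed sum of its edges. For instance
  ∂ade = de − ae + ad,
  ∂ace = ce − ae + ac.
The resulting 12×8 matrix has rank 7, and its Smith normal form has invariant factors (1,1,1,1,1,1,1).

Computing H_k = (kernel of ∂_k) / (image of ∂_{k+1}):

  H_0: rank C_0 − rank ∂_1 = 6 − 5 = 1, and the invariant factors of ∂_1 are all 1, so H_0 ≅ Z.
  H_1: rank ker ∂_1 − rank ∂_2 = (12 − 5) − 7 = 0, and the invariant factors of ∂_2 are all 1, so H_1 ≅ 0.
  H_2: rank ker ∂_2 − rank ∂_3 = (8 − 7) − 0 = 1, and there is no ∂_3, so H_2 ≅ Z.

As a check, the Euler characteristic is 6 − 12 + 8 = 2, which agrees with 1 − 0 + 1 = 2.
(K is a triangulation of the 2-sphere S^2.)

H_0 = Z,  H_1 = 0,  H_2 = Z.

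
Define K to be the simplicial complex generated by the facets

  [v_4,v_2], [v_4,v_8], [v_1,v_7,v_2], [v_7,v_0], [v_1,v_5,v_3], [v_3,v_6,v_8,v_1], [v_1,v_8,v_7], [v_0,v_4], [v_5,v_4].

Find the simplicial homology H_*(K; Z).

H_0 = Z,  H_1 = Z^3,  H_2 = 0,  H_3 = 0.

We work with the vertex ordering v_0 < v_1 < v_2 < v_3 < v_4 < v_5 < v_6 < v_7 < v_8. The simplices of K, each written with vertices in increasing order, are:

  0-simplices (9): [v_0], [v_1], [v_2], [v_3], [v_4], [v_5], [v_6], [v_7], [v_8]
  1-simplices (17): (17 of them)
  2-simplices (7): [v_1,v_2,v_7], [v_1,v_3,v_5], [v_1,v_3,v_6], [v_1,v_3,v_8], [v_1,v_6,v_8], [v_1,v_7,v_8], [v_3,v_6,v_8]
  3-simplices (1): [v_1,v_3,v_6,v_8]

giving chain groups C_0 ≅ Z^9, C_1 ≅ Z^17, C_2 ≅ Z^7, C_3 ≅ Z^1.

∂_1: C_1 → C_0 sends each edge [p,q] (with p < q) to q − p.
This gives a 9×17 integer matrix of rank 8; reducing to Smith normal form yields diagonal entries (1,1,1,1,1,1,1,1).

Boundary ∂_2: C_2 → C_1 acts by ∂[p,q,r] = [q,r] − [p,r] + [p,q]. For instance
  ∂[v_1,v_3,v_8] = [v_3,v_8] − [v_1,v_8] + [v_1,v_3],
  ∂[v_1,v_7,v_8] = [v_7,v_8] − [v_1,v_8] + [v_1,v_7].
This gives a 17×7 integer matrix of rank 6; reducing to Smith normal form yields diagonal entries (1,1,1,1,1,1).

∂_3: C_3 → C_2 sends each 3-simplex σ to the alternating sum Σ_i (−1)^i (σ with its i-th vertex removed). For instance
  ∂[v_1,v_3,v_6,v_8] = [v_3,v_6,v_8] − [v_1,v_6,v_8] + [v_1,v_3,v_8] − [v_1,v_3,v_6].
The resulting 7×1 matrix has rank 1, and its Smith normal form has invariant factors (1).

From H_k ≅ ker(∂_k) / im(∂_{k+1}) we obtain:

  H_0: rank C_0 − rank ∂_1 = 9 − 8 = 1, and the invariant factors of ∂_1 are all 1, so H_0 = Z.
  H_1: rank ker ∂_1 − rank ∂_2 = (17 − 8) − 6 = 3, and the invariant factors of ∂_2 are all 1, so H_1 = Z^3.
  H_2: rank ker ∂_2 − rank ∂_3 = (7 − 6) − 1 = 0, and the invariant factors of ∂_3 are all 1, so H_2 = 0.
  H_3: rank ker ∂_3 − rank ∂_4 = (1 − 1) − 0 = 0, and there is no ∂_4, so H_3 = 0.

As a check, the Euler characteristic is 9 − 17 + 7 − 1 = -2, which agrees with 1 − 3 + 0 − 0 = -2.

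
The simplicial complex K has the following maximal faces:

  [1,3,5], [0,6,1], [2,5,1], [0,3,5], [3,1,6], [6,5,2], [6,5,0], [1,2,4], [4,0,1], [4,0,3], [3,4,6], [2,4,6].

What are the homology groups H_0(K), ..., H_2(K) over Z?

H_0 = Z,  H_1 = Z/2,  H_2 = 0.

Take the total order 0 < 1 < 2 < 3 < 4 < 5 < 6 on the vertex set. Then K (dimension 2) consists of the simplices:

  0-simplices (7): [0], [1], [2], [3], [4], [5], [6]
  1-simplices (18): [0,1], [0,3], [0,4], [0,5], [0,6], [1,2], [1,3], [1,4], [1,5], [1,6], [2,4], [2,5], [2,6], [3,4], [3,5], [3,6], [4,6], [5,6]
  2-simplices (12): [0,1,4], [0,1,6], [0,3,4], [0,3,5], [0,5,6], [1,2,4], [1,2,5], [1,3,5], [1,3,6], [2,4,6], [2,5,6], [3,4,6]

giving chain groups C_0 ≅ Z^7, C_1 ≅ Z^18, C_2 ≅ Z^12.

The boundary map ∂_1: C_1 → C_0 is given by ∂[p,q] = [q] − [p].
This gives a 7×18 integer matrix of rank 6; reducing to Smith normal form yields diagonal entries (1,1,1,1,1,1).

The boundary map ∂_2: C_2 → C_1 acts by ∂[p,q,r] = [q,r] − [p,r] + [p,q]. For instance
  ∂[2,5,6] = [5,6] − [2,6] + [2,5],
  ∂[1,2,4] = [2,4] − [1,4] + [1,2].
This gives a 18×12 integer matrix of rank 12; reducing to Smith normal form yields diagonal entries (1,1,1,1,1,1,1,1,1,1,1,2).

From H_k ≅ ker(∂_k) / im(∂_{k+1}) we obtain:

  H_0: rank C_0 − rank ∂_1 = 7 − 6 = 1, and the invariant factors of ∂_1 are all 1, so H_0 = Z.
  H_1: rank ker ∂_1 − rank ∂_2 = (18 − 6) − 12 = 0, and ∂_2 has invariant factor 2 > 1, so H_1 = Z/2.
  H_2: rank ker ∂_2 − rank ∂_3 = (12 − 12) − 0 = 0, and there is no ∂_3, so H_2 = 0.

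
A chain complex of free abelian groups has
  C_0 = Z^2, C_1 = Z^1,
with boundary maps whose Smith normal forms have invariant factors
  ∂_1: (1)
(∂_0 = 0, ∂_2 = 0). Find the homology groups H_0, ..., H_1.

H_0 ≅ Z,  H_1 = 0.

H_0: b_0 = 2 − 0 − 1 = 1; torsion from ∂_1 factors > 1: none. So H_0 ≅ Z.
H_1: b_1 = 1 − 1 − 0 = 0; torsion from ∂_2 factors > 1: none. So H_1 ≅ 0.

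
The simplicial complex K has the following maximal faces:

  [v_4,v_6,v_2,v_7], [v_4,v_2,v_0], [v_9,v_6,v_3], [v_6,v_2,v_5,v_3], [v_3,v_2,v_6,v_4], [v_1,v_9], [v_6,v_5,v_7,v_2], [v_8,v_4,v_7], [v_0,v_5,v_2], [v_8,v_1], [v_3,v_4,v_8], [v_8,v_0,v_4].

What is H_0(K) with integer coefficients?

Take the total order v_0 < v_1 < v_2 < v_3 < v_4 < v_5 < v_6 < v_7 < v_8 < v_9 on the vertex set. Then K (dimension 3) consists of the simplices:

  0-simplices (10): [v_0], [v_1], [v_2], [v_3], [v_4], [v_5], [v_6], [v_7], [v_8], [v_9]
  1-simplices (24): (24 of them)
  2-simplices (18): (18 of them)
  3-simplices (4): [v_2,v_3,v_4,v_6], [v_2,v_3,v_5,v_6], [v_2,v_4,v_6,v_7], [v_2,v_5,v_6,v_7]

Hence C_0 ≅ Z^10, C_1 ≅ Z^24, C_2 ≅ Z^18, C_3 ≅ Z^4.

The boundary map ∂_1: C_1 → C_0 is given by ∂[p,q] = [q] − [p].
The 10×24 boundary matrix has rank 9 and Smith normal form diag(1,1,1,1,1,1,1,1,1).

The boundary map ∂_2: C_2 → C_1 sends each 2-simplex [p,q,r] to [q,r] − [p,r] + [p,q]. For instance
  ∂[v_2,v_3,v_6] = [v_3,v_6] − [v_2,v_6] + [v_2,v_3],
  ∂[v_0,v_2,v_4] = [v_2,v_4] − [v_0,v_4] + [v_0,v_2].
This gives a 24×18 integer matrix of rank 14; reducing to Smith normal form yields diagonal entries (1,1,1,1,1,1,1,1,1,1,1,1,1,1).

∂_3: C_3 → C_2 sends each 3-simplex σ to the alternating sum Σ_i (−1)^i (σ with its i-th vertex removed). For instance
  ∂[v_2,v_5,v_6,v_7] = [v_5,v_6,v_7] − [v_2,v_6,v_7] + [v_2,v_5,v_7] − [v_2,v_5,v_6],
  ∂[v_2,v_4,v_6,v_7] = [v_4,v_6,v_7] − [v_2,v_6,v_7] + [v_2,v_4,v_7] − [v_2,v_4,v_6].
This gives a 18×4 integer matrix of rank 4; reducing to Smith normal form yields diagonal entries (1,1,1,1).

Computing H_k = (kernel of ∂_k) / (image of ∂_{k+1}):

  H_0: rank C_0 − rank ∂_1 = 10 − 9 = 1, and the invariant factors of ∂_1 are all 1, so H_0 ≅ Z.

H_0 ≅ Z.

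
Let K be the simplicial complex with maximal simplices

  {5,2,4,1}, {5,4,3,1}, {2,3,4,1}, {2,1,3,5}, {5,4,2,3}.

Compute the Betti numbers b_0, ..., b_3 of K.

b_0 = 1, b_1 = 0, b_2 = 0, b_3 = 1.

Take the total order 1 < 2 < 3 < 4 < 5 on the vertex set. Then K (dimension 3) consists of the simplices:

  0-simplices (5): [1], [2], [3], [4], [5]
  1-simplices (10): [1,2], [1,3], [1,4], [1,5], [2,3], [2,4], [2,5], [3,4], [3,5], [4,5]
  2-simplices (10): [1,2,3], [1,2,4], [1,2,5], [1,3,4], [1,3,5], [1,4,5], [2,3,4], [2,3,5], [2,4,5], [3,4,5]
  3-simplices (5): [1,2,3,4], [1,2,3,5], [1,2,4,5], [1,3,4,5], [2,3,4,5]

so the chain groups are C_0 ≅ Z^5, C_1 ≅ Z^10, C_2 ≅ Z^10, C_3 ≅ Z^5.

Boundary ∂_1: C_1 → C_0 sends each edge [p,q] (with p < q) to q − p. For instance
  ∂[2,4] = [4] − [2].
As a 5×10 matrix over Z this has rank 4, with invariant factors (1,1,1,1).

∂_2: C_2 → C_1 sends each 2-simplex [p,q,r] to [q,r] − [p,r] + [p,q]. For instance
  ∂[1,4,5] = [4,5] − [1,5] + [1,4],
  ∂[1,3,4] = [3,4] − [1,4] + [1,3].
This gives a 10×10 integer matrix of rank 6; reducing to Smith normal form yields diagonal entries (1,1,1,1,1,1).

∂_3: C_3 → C_2 sends each 3-simplex σ to the alternating sum Σ_i (−1)^i (σ with its i-th vertex removed). For instance
  ∂[1,2,4,5] = [2,4,5] − [1,4,5] + [1,2,5] − [1,2,4],
  ∂[2,3,4,5] = [3,4,5] − [2,4,5] + [2,3,5] − [2,3,4].
The 10×5 boundary matrix has rank 4 and Smith normal form diag(1,1,1,1).

Now H_k = ker ∂_k / im ∂_{k+1}, so:

  H_0: rank C_0 − rank ∂_1 = 5 − 4 = 1, and the invariant factors of ∂_1 are all 1, so H_0 = Z.
  H_1: rank ker ∂_1 − rank ∂_2 = (10 − 4) − 6 = 0, and the invariant factors of ∂_2 are all 1, so H_1 = 0.
  H_2: rank ker ∂_2 − rank ∂_3 = (10 − 6) − 4 = 0, and the invariant factors of ∂_3 are all 1, so H_2 = 0.
  H_3: rank ker ∂_3 − rank ∂_4 = (5 − 4) − 0 = 1, and there is no ∂_4, so H_3 = Z.

As a check, the Euler characteristic is 5 − 10 + 10 − 5 = 0, which agrees with 1 − 0 + 0 − 1 = 0.

Hence the Betti numbers are b_0 = 1, b_1 = 0, b_2 = 0, b_3 = 1.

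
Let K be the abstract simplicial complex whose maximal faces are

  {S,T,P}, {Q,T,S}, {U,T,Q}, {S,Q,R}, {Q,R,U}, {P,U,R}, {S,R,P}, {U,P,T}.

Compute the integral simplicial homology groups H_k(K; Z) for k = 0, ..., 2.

Order the vertices as P < Q < R < S < T < U. Listing each simplex with vertices in this order, K has dimension 2 with simplices:

  0-simplices (6): P, Q, R, S, T, U
  1-simplices (12): PR, PS, PT, PU, QR, QS, QT, QU, RS, RU, ST, TU
  2-simplices (8): PRS, PRU, PST, PTU, QRS, QRU, QST, QTU

giving chain groups C_0 ≅ Z^6, C_1 ≅ Z^12, C_2 ≅ Z^8.

The boundary map ∂_1: C_1 → C_0 maps an edge to its endpoints' difference, ∂[p,q] = q − p. For instance
  ∂ST = T − S.
The 6×12 boundary matrix has rank 5 and Smith normal form diag(1,1,1,1,1).

Boundary ∂_2: C_2 → C_1 acts by ∂[p,q,r] = [q,r] − [p,r] + [p,q]. For instance
  ∂PRU = RU − PU + PR,
  ∂QRS = RS − QS + QR.
As a 12×8 matrix over Z this has rank 7, with invariant factors (1,1,1,1,1,1,1).

Computing H_k = (kernel of ∂_k) / (image of ∂_{k+1}):

  H_0: rank C_0 − rank ∂_1 = 6 − 5 = 1, and the invariant factors of ∂_1 are all 1, so H_0 ≅ Z.
  H_1: rank ker ∂_1 − rank ∂_2 = (12 − 5) − 7 = 0, and the invariant factors of ∂_2 are all 1, so H_1 ≅ 0.
  H_2: rank ker ∂_2 − rank ∂_3 = (8 − 7) − 0 = 1, and there is no ∂_3, so H_2 ≅ Z.

(K is a triangulation of the 2-sphere S^2.)

H_0 ≅ Z,  H_1 = 0,  H_2 ≅ Z.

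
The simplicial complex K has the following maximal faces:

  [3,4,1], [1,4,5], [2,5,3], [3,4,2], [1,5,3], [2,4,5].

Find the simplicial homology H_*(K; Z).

H_0 ≅ Z,  H_1 = 0,  H_2 ≅ Z.

We work with the vertex ordering 1 < 2 < 3 < 4 < 5. The simplices of K, each written with vertices in increasing order, are:

  0-simplices (5): [1], [2], [3], [4], [5]
  1-simplices (9): [1,3], [1,4], [1,5], [2,3], [2,4], [2,5], [3,4], [3,5], [4,5]
  2-simplices (6): [1,3,4], [1,3,5], [1,4,5], [2,3,4], [2,3,5], [2,4,5]

Hence C_0 ≅ Z^5, C_1 ≅ Z^9, C_2 ≅ Z^6.

∂_1: C_1 → C_0 sends each edge [p,q] (with p < q) to q − p.
The resulting 5×9 matrix has rank 4, and its Smith normal form has invariant factors (1,1,1,1).

The boundary map ∂_2: C_2 → C_1 sends each 2-simplex [p,q,r] to [q,r] − [p,r] + [p,q]. For instance
  ∂[1,3,5] = [3,5] − [1,5] + [1,3],
  ∂[2,3,5] = [3,5] − [2,5] + [2,3].
The 9×6 boundary matrix has rank 5 and Smith normal form diag(1,1,1,1,1).

Reading off H_k = ker ∂_k / im ∂_{k+1}:

  H_0: rank C_0 − rank ∂_1 = 5 − 4 = 1, and the invariant factors of ∂_1 are all 1, so H_0 = Z.
  H_1: rank ker ∂_1 − rank ∂_2 = (9 − 4) − 5 = 0, and the invariant factors of ∂_2 are all 1, so H_1 = 0.
  H_2: rank ker ∂_2 − rank ∂_3 = (6 − 5) − 0 = 1, and there is no ∂_3, so H_2 = Z.

As a check, the Euler characteristic is 5 − 9 + 6 = 2, which agrees with 1 − 0 + 1 = 2.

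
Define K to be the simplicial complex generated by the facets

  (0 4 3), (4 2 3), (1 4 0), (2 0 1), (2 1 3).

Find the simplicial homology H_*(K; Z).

H_0 = Z,  H_1 = Z,  H_2 = 0.

Order the vertices as 0 < 1 < 2 < 3 < 4. Listing each simplex with vertices in this order, K has dimension 2 with simplices:

  0-simplices (5): [0], [1], [2], [3], [4]
  1-simplices (10): [0,1], [0,2], [0,3], [0,4], [1,2], [1,3], [1,4], [2,3], [2,4], [3,4]
  2-simplices (5): [0,1,2], [0,1,4], [0,3,4], [1,2,3], [2,3,4]

so the chain groups are C_0 ≅ Z^5, C_1 ≅ Z^10, C_2 ≅ Z^5.

The boundary map ∂_1: C_1 → C_0 is given by ∂[p,q] = [q] − [p].
The 5×10 boundary matrix has rank 4 and Smith normal form diag(1,1,1,1).

The boundary map ∂_2: C_2 → C_1 sends each 2-simplex [p,q,r] to [q,r] − [p,r] + [p,q]. For instance
  ∂[0,1,4] = [1,4] − [0,4] + [0,1],
  ∂[1,2,3] = [2,3] − [1,3] + [1,2].
This gives a 10×5 integer matrix of rank 5; reducing to Smith normal form yields diagonal entries (1,1,1,1,1).

Computing H_k = (kernel of ∂_k) / (image of ∂_{k+1}):

  H_0: rank C_0 − rank ∂_1 = 5 − 4 = 1, and the invariant factors of ∂_1 are all 1, so H_0 ≅ Z.
  H_1: rank ker ∂_1 − rank ∂_2 = (10 − 4) − 5 = 1, and the invariant factors of ∂_2 are all 1, so H_1 ≅ Z.
  H_2: rank ker ∂_2 − rank ∂_3 = (5 − 5) − 0 = 0, and there is no ∂_3, so H_2 ≅ 0.

As a check, the Euler characteristic is 5 − 10 + 5 = 0, which agrees with 1 − 1 + 0 = 0.
(K is a triangulation of the Möbius band.)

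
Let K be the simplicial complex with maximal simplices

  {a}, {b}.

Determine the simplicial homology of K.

We work with the vertex ordering a < b. The simplices of K, each written with vertices in increasing order, are:

  0-simplices (2): a, b

giving chain groups C_0 ≅ Z^2.

Reading off H_k = ker ∂_k / im ∂_{k+1}:

  H_0: rank C_0 − rank ∂_1 = 2 − 0 = 2, and there is no ∂_1, so H_0 ≅ Z^2.

H_0 = Z^2.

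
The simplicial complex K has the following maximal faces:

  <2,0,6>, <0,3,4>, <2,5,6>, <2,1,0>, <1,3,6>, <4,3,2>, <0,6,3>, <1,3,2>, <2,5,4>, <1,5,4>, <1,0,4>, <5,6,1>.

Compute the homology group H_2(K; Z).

H_2 = 0.

K has 7 vertices, 18 edges, 12 triangles.
rank ∂_2 = 12, rank ∂_3 = 0 ⇒ b_2 = 12 − 12 − 0 = 0. So H_2 = 0.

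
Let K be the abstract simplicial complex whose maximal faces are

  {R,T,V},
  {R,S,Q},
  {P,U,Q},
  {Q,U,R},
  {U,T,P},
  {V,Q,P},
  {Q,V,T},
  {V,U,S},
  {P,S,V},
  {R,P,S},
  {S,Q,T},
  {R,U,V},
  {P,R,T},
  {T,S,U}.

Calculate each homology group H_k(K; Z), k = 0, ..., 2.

H_0 = Z,  H_1 = Z^2,  H_2 = Z.

Take the total order P < Q < R < S < T < U < V on the vertex set. Then K (dimension 2) consists of the simplices:

  0-simplices (7): P, Q, R, S, T, U, V
  1-simplices (21): PQ, PR, PS, PT, PU, PV, QR, QS, QT, QU, QV, RS, RT, RU, RV, ST, SU, SV, TU, TV, UV
  2-simplices (14): PQU, PQV, PRS, PRT, PSV, PTU, QRS, QRU, QST, QTV, RTV, RUV, STU, SUV

giving chain groups C_0 ≅ Z^7, C_1 ≅ Z^21, C_2 ≅ Z^14.

The boundary map ∂_1: C_1 → C_0 is given by ∂[p,q] = [q] − [p]. For instance
  ∂SU = U − S.
This gives a 7×21 integer matrix of rank 6; reducing to Smith normal form yields diagonal entries (1,1,1,1,1,1).

∂_2: C_2 → C_1 maps a triangle to the signed sum of its edges. For instance
  ∂PQV = QV − PV + PQ,
  ∂RUV = UV − RV + RU.
This gives a 21×14 integer matrix of rank 13; reducing to Smith normal form yields diagonal entries (1,1,1,1,1,1,1,1,1,1,1,1,1).

From H_k ≅ ker(∂_k) / im(∂_{k+1}) we obtain:

  H_0: rank C_0 − rank ∂_1 = 7 − 6 = 1, and the invariant factors of ∂_1 are all 1, so H_0 ≅ Z.
  H_1: rank ker ∂_1 − rank ∂_2 = (21 − 6) − 13 = 2, and the invariant factors of ∂_2 are all 1, so H_1 ≅ Z^2.
  H_2: rank ker ∂_2 − rank ∂_3 = (14 − 13) − 0 = 1, and there is no ∂_3, so H_2 ≅ Z.

As a check, the Euler characteristic is 7 − 21 + 14 = 0, which agrees with 1 − 2 + 1 = 0.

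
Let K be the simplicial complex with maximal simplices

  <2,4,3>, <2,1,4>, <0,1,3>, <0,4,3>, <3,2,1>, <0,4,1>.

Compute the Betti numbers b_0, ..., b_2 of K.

b_0 = 1, b_1 = 0, b_2 = 1.

Take the total order 0 < 1 < 2 < 3 < 4 on the vertex set. Then K (dimension 2) consists of the simplices:

  0-simplices (5): [0], [1], [2], [3], [4]
  1-simplices (9): [0,1], [0,3], [0,4], [1,2], [1,3], [1,4], [2,3], [2,4], [3,4]
  2-simplices (6): [0,1,3], [0,1,4], [0,3,4], [1,2,3], [1,2,4], [2,3,4]

so the chain groups are C_0 ≅ Z^5, C_1 ≅ Z^9, C_2 ≅ Z^6.

The boundary map ∂_1: C_1 → C_0 is given by ∂[p,q] = [q] − [p]. For instance
  ∂[1,4] = [4] − [1].
The resulting 5×9 matrix has rank 4, and its Smith normal form has invariant factors (1,1,1,1).

∂_2: C_2 → C_1 sends each 2-simplex [p,q,r] to [q,r] − [p,r] + [p,q]. For instance
  ∂[0,1,3] = [1,3] − [0,3] + [0,1],
  ∂[1,2,3] = [2,3] − [1,3] + [1,2].
The 9×6 boundary matrix has rank 5 and Smith normal form diag(1,1,1,1,1).

Reading off H_k = ker ∂_k / im ∂_{k+1}:

  H_0: rank C_0 − rank ∂_1 = 5 − 4 = 1, and the invariant factors of ∂_1 are all 1, so H_0 = Z.
  H_1: rank ker ∂_1 − rank ∂_2 = (9 − 4) − 5 = 0, and the invariant factors of ∂_2 are all 1, so H_1 = 0.
  H_2: rank ker ∂_2 − rank ∂_3 = (6 − 5) − 0 = 1, and there is no ∂_3, so H_2 = Z.

As a check, the Euler characteristic is 5 − 9 + 6 = 2, which agrees with 1 − 0 + 1 = 2.

Hence the Betti numbers are b_0 = 1, b_1 = 0, b_2 = 1.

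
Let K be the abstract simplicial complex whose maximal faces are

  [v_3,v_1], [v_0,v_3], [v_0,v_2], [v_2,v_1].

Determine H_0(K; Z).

H_0 ≅ Z.

We work with the vertex ordering v_0 < v_1 < v_2 < v_3. The simplices of K, each written with vertices in increasing order, are:

  0-simplices (4): [v_0], [v_1], [v_2], [v_3]
  1-simplices (4): [v_0,v_2], [v_0,v_3], [v_1,v_2], [v_1,v_3]

giving chain groups C_0 ≅ Z^4, C_1 ≅ Z^4.

∂_1: C_1 → C_0 is given by ∂[p,q] = [q] − [p]. For instance
  ∂[v_0,v_2] = [v_2] − [v_0].
This gives a 4×4 integer matrix of rank 3; reducing to Smith normal form yields diagonal entries (1,1,1).

From H_k ≅ ker(∂_k) / im(∂_{k+1}) we obtain:

  H_0: rank C_0 − rank ∂_1 = 4 − 3 = 1, and the invariant factors of ∂_1 are all 1, so H_0 ≅ Z.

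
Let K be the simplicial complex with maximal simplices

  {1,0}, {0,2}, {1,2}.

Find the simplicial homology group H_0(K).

K has 3 vertices, 3 edges.
rank ∂_0 = 0, rank ∂_1 = 2 ⇒ b_0 = 3 − 0 − 2 = 1; all invariant factors of ∂_1 are 1 so no torsion. So H_0 ≅ Z.

H_0 ≅ Z.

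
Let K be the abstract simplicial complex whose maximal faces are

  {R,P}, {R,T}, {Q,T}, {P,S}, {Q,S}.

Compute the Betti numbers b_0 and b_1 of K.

Fix the vertex order P < Q < R < S < T and write every simplex with vertices in increasing order. Then dim K = 1 and the simplices of K are:

  0-simplices (5): P, Q, R, S, T
  1-simplices (5): PR, PS, QS, QT, RT

giving chain groups C_0 ≅ Z^5, C_1 ≅ Z^5.

Boundary ∂_1: C_1 → C_0 maps an edge to its endpoints' difference, ∂[p,q] = q − p. For instance
  ∂QS = S − Q.
As a 5×5 matrix over Z this has rank 4, with invariant factors (1,1,1,1).

Now H_k = ker ∂_k / im ∂_{k+1}, so:

  H_0: rank C_0 − rank ∂_1 = 5 − 4 = 1, and the invariant factors of ∂_1 are all 1, so H_0 ≅ Z.
  H_1: rank ker ∂_1 − rank ∂_2 = (5 − 4) − 0 = 1, and there is no ∂_2, so H_1 ≅ Z.

Hence the Betti numbers are b_0 = 1, b_1 = 1.

b_0 = 1, b_1 = 1.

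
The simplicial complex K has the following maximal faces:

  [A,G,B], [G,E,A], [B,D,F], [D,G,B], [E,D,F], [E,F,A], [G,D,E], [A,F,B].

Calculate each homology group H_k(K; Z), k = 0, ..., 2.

K has 6 vertices, 12 edges, 8 triangles.
rank ∂_0 = 0, rank ∂_1 = 5 ⇒ b_0 = 6 − 0 − 5 = 1; all invariant factors of ∂_1 are 1 so no torsion. So H_0 ≅ Z.
rank ∂_1 = 5, rank ∂_2 = 7 ⇒ b_1 = 12 − 5 − 7 = 0; all invariant factors of ∂_2 are 1 so no torsion. So H_1 ≅ 0.
rank ∂_2 = 7, rank ∂_3 = 0 ⇒ b_2 = 8 − 7 − 0 = 1. So H_2 ≅ Z.

H_0 ≅ Z,  H_1 = 0,  H_2 ≅ Z.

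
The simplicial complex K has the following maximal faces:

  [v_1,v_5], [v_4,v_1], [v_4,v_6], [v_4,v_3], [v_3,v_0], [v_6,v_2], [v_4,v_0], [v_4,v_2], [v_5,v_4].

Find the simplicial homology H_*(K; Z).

Fix the vertex order v_0 < v_1 < v_2 < v_3 < v_4 < v_5 < v_6 and write every simplex with vertices in increasing order. Then dim K = 1 and the simplices of K are:

  0-simplices (7): [v_0], [v_1], [v_2], [v_3], [v_4], [v_5], [v_6]
  1-simplices (9): [v_0,v_3], [v_0,v_4], [v_1,v_4], [v_1,v_5], [v_2,v_4], [v_2,v_6], [v_3,v_4], [v_4,v_5], [v_4,v_6]

so the chain groups are C_0 ≅ Z^7, C_1 ≅ Z^9.

∂_1: C_1 → C_0 sends each edge [p,q] (with p < q) to q − p. For instance
  ∂[v_2,v_6] = [v_6] − [v_2].
As a 7×9 matrix over Z this has rank 6, with invariant factors (1,1,1,1,1,1).

Reading off H_k = ker ∂_k / im ∂_{k+1}:

  H_0: rank C_0 − rank ∂_1 = 7 − 6 = 1, and the invariant factors of ∂_1 are all 1, so H_0 = Z.
  H_1: rank ker ∂_1 − rank ∂_2 = (9 − 6) − 0 = 3, and there is no ∂_2, so H_1 = Z^3.

As a check, the Euler characteristic is 7 − 9 = -2, which agrees with 1 − 3 = -2.

H_0 ≅ Z,  H_1 ≅ Z^3.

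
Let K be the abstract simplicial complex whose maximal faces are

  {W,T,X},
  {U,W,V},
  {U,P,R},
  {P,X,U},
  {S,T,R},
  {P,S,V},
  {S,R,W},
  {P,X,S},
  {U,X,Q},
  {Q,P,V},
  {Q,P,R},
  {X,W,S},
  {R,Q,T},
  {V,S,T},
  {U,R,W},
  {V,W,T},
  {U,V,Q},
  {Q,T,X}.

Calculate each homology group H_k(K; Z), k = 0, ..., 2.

We work with the vertex ordering P < Q < R < S < T < U < V < W < X. The simplices of K, each written with vertices in increasing order, are:

  0-simplices (9): P, Q, R, S, T, U, V, W, X
  1-simplices (27): PQ, PR, PS, PU, PV, PX, QR, QT, QU, QV, QX, RS, RT, RU, RW, ST, SV, SW, SX, TV, TW, TX, UV, UW, UX, VW, WX
  2-simplices (18): PQR, PQV, PRU, PSV, PSX, PUX, QRT, QTX, QUV, QUX, RST, RSW, RUW, STV, SWX, TVW, TWX, UVW

giving chain groups C_0 ≅ Z^9, C_1 ≅ Z^27, C_2 ≅ Z^18.

The boundary map ∂_1: C_1 → C_0 maps an edge to its endpoints' difference, ∂[p,q] = q − p. For instance
  ∂UX = X − U.
This gives a 9×27 integer matrix of rank 8; reducing to Smith normal form yields diagonal entries (1,1,1,1,1,1,1,1).

The boundary map ∂_2: C_2 → C_1 sends each 2-simplex [p,q,r] to [q,r] − [p,r] + [p,q]. For instance
  ∂QUV = UV − QV + QU,
  ∂QRT = RT − QT + QR.
The resulting 27×18 matrix has rank 18, and its Smith normal form has invariant factors (1,1,1,1,1,1,1,1,1,1,1,1,1,1,1,1,1,2).

Now H_k = ker ∂_k / im ∂_{k+1}, so:

  H_0: rank C_0 − rank ∂_1 = 9 − 8 = 1, and the invariant factors of ∂_1 are all 1, so H_0 ≅ Z.
  H_1: rank ker ∂_1 − rank ∂_2 = (27 − 8) − 18 = 1, and ∂_2 has invariant factor 2 > 1, so H_1 ≅ Z ⊕ Z/2.
  H_2: rank ker ∂_2 − rank ∂_3 = (18 − 18) − 0 = 0, and there is no ∂_3, so H_2 ≅ 0.

H_0 ≅ Z,  H_1 ≅ Z ⊕ Z/2,  H_2 = 0.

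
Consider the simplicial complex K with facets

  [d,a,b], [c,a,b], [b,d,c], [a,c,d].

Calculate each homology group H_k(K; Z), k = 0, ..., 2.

H_0 = Z,  H_1 = 0,  H_2 = Z.

K has 4 vertices, 6 edges, 4 triangles.
rank ∂_0 = 0, rank ∂_1 = 3 ⇒ b_0 = 4 − 0 − 3 = 1; all invariant factors of ∂_1 are 1 so no torsion. So H_0 ≅ Z.
rank ∂_1 = 3, rank ∂_2 = 3 ⇒ b_1 = 6 − 3 − 3 = 0; all invariant factors of ∂_2 are 1 so no torsion. So H_1 ≅ 0.
rank ∂_2 = 3, rank ∂_3 = 0 ⇒ b_2 = 4 − 3 − 0 = 1. So H_2 ≅ Z.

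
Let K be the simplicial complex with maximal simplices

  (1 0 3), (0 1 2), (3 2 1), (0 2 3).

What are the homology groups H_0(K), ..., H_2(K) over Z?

Order the vertices as 0 < 1 < 2 < 3. Listing each simplex with vertices in this order, K has dimension 2 with simplices:

  0-simplices (4): [0], [1], [2], [3]
  1-simplices (6): [0,1], [0,2], [0,3], [1,2], [1,3], [2,3]
  2-simplices (4): [0,1,2], [0,1,3], [0,2,3], [1,2,3]

Hence C_0 ≅ Z^4, C_1 ≅ Z^6, C_2 ≅ Z^4.

∂_1: C_1 → C_0 is given by ∂[p,q] = [q] − [p].
This gives a 4×6 integer matrix of rank 3; reducing to Smith normal form yields diagonal entries (1,1,1).

Boundary ∂_2: C_2 → C_1 maps a triangle to the signed sum of its edges. For instance
  ∂[0,1,3] = [1,3] − [0,3] + [0,1],
  ∂[0,1,2] = [1,2] − [0,2] + [0,1].
The resulting 6×4 matrix has rank 3, and its Smith normal form has invariant factors (1,1,1).

From H_k ≅ ker(∂_k) / im(∂_{k+1}) we obtain:

  H_0: rank C_0 − rank ∂_1 = 4 − 3 = 1, and the invariant factors of ∂_1 are all 1, so H_0 ≅ Z.
  H_1: rank ker ∂_1 − rank ∂_2 = (6 − 3) − 3 = 0, and the invariant factors of ∂_2 are all 1, so H_1 ≅ 0.
  H_2: rank ker ∂_2 − rank ∂_3 = (4 − 3) − 0 = 1, and there is no ∂_3, so H_2 ≅ Z.

H_0 = Z,  H_1 = 0,  H_2 = Z.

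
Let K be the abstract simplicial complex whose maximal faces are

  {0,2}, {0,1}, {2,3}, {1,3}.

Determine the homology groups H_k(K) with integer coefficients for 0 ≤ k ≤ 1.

H_0 = Z,  H_1 = Z.

Order the vertices as 0 < 1 < 2 < 3. Listing each simplex with vertices in this order, K has dimension 1 with simplices:

  0-simplices (4): [0], [1], [2], [3]
  1-simplices (4): [0,1], [0,2], [1,3], [2,3]

giving chain groups C_0 ≅ Z^4, C_1 ≅ Z^4.

∂_1: C_1 → C_0 maps an edge to its endpoints' difference, ∂[p,q] = q − p. For instance
  ∂[0,1] = [1] − [0].
The resulting 4×4 matrix has rank 3, and its Smith normal form has invariant factors (1,1,1).

From H_k ≅ ker(∂_k) / im(∂_{k+1}) we obtain:

  H_0: rank C_0 − rank ∂_1 = 4 − 3 = 1, and the invariant factors of ∂_1 are all 1, so H_0 = Z.
  H_1: rank ker ∂_1 − rank ∂_2 = (4 − 3) − 0 = 1, and there is no ∂_2, so H_1 = Z.

(K is a triangulation of the circle S^1.)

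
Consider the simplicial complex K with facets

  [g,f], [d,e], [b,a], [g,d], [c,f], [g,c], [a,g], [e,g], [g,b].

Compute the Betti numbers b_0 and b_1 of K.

Fix the vertex order a < b < c < d < e < f < g and write every simplex with vertices in increasing order. Then dim K = 1 and the simplices of K are:

  0-simplices (7): a, b, c, d, e, f, g
  1-simplices (9): ab, ag, bg, cf, cg, de, dg, eg, fg

Hence C_0 ≅ Z^7, C_1 ≅ Z^9.

∂_1: C_1 → C_0 sends each edge [p,q] (with p < q) to q − p.
As a 7×9 matrix over Z this has rank 6, with invariant factors (1,1,1,1,1,1).

Computing H_k = (kernel of ∂_k) / (image of ∂_{k+1}):

  H_0: rank C_0 − rank ∂_1 = 7 − 6 = 1, and the invariant factors of ∂_1 are all 1, so H_0 ≅ Z.
  H_1: rank ker ∂_1 − rank ∂_2 = (9 − 6) − 0 = 3, and there is no ∂_2, so H_1 ≅ Z^3.

(K is a triangulation of a wedge of 3 circles.)

Hence the Betti numbers are b_0 = 1, b_1 = 3.

b_0 = 1, b_1 = 3.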